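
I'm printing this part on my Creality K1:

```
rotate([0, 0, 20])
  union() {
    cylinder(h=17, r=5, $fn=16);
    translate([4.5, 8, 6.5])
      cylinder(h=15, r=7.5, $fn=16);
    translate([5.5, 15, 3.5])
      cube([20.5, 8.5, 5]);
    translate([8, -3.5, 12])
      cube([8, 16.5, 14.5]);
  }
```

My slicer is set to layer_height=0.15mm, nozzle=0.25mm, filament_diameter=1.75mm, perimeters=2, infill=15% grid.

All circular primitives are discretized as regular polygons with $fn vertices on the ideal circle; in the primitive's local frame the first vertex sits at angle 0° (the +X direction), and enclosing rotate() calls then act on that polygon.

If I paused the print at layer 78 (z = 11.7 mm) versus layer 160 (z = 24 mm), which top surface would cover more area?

layer 78 (z = 11.7 mm)

Layer 78 (z = 11.7): the r=5 cylinder gives a regular 16-gon of circumradius 5 (constant along its height) (area = (16/2)·5.000²·sin(360°/16) = 76.54 mm²); the cylinder at (4.5, 8): section is a regular 16-gon, circumradius r=7.5 (area = (16/2)·7.500²·sin(360°/16) = 172.21 mm²); the cube at (5.5, 15) is absent (z outside [3.5, 8.5]); the cube at (8, -3.5) is absent (z outside [12, 26.5]); Merging all regions: the regions partially overlap — summed areas 248.74 mm² minus the doubly-counted overlap 17.36 mm² gives 231.39 mm² — area = 231.39 mm²; (rotated 20° about Z; rotation is an isometry so areas/perimeters/island counts are preserved). So its area = 231.39 mm². Layer 160 (z = 24): the cylinder does not reach this height (z outside [0, 17]); the cylinder at (4.5, 8) does not reach this height (z outside [6.5, 21.5]); the cube at (5.5, 15) is not intersected at this z (z outside [3.5, 8.5]); the cube at (8, -3.5) (footprint 8×16.5) is included at this height (area 132.00 mm²); Taking the union: only the 8×16.5 cube at (8, -3.5) is present, so the union is just that shape — area = 132.00 mm²; (whole slice rotated 20° about Z — lengths, areas and connectivity unchanged). So its area = 132.00 mm². Layer 78 is larger (231.39 vs 132.00 mm²).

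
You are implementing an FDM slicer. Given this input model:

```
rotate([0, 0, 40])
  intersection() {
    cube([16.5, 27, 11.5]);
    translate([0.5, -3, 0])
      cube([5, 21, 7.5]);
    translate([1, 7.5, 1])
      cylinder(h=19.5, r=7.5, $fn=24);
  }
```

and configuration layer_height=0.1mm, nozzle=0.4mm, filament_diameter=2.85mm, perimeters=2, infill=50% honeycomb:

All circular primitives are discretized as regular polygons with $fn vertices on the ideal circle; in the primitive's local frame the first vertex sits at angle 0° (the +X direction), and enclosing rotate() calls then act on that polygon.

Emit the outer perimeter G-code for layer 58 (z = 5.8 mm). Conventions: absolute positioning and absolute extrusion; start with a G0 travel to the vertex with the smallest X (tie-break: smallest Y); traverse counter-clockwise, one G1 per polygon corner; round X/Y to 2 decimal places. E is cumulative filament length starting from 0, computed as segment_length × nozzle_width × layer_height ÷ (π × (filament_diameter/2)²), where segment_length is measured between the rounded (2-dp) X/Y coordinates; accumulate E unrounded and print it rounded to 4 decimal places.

G0 X-9.22 Y11.76 Z5.80
G1 X0.34 Y0.37 E0.0932
G1 X0.77 Y0.64 E0.0964
G1 X2.09 Y2.09 E0.1087
G1 X2.99 Y3.82 E0.1209
G1 X3.20 Y4.75 E0.1269
G1 X-4.41 Y13.82 E0.2012
G1 X-5.36 Y13.77 E0.2071
G1 X-7.22 Y13.19 E0.2193
G1 X-8.88 Y12.13 E0.2317
G1 X-9.22 Y11.76 E0.2348

At z = 5.8 mm: the cube is present — its section is the full 16.5×27 rectangle; the cube at (0.5, -3) (footprint 5×21) is included at this height; the cylinder at (1, 7.5): section is a regular 24-gon, circumradius r=7.5; After intersecting: the 5×21 cube at (0.5, -3) partially overlaps the 16.5×27 cube; clipping to the common part keeps 90.00 mm²; the r=7.5 cylinder at (1, 7.5) partially overlaps the running intersection; clipping to the common part keeps 70.25 mm² — 1 connected region; (rotated 40° about Z; rotation is an isometry so areas/perimeters/island counts are preserved). The outline is a single polygon with 10 vertices. Extrusion per mm of travel: 0.4 × 0.1 / (π × 1.425²) = 0.006270. Accumulating E over each segment gives final E = 0.2348.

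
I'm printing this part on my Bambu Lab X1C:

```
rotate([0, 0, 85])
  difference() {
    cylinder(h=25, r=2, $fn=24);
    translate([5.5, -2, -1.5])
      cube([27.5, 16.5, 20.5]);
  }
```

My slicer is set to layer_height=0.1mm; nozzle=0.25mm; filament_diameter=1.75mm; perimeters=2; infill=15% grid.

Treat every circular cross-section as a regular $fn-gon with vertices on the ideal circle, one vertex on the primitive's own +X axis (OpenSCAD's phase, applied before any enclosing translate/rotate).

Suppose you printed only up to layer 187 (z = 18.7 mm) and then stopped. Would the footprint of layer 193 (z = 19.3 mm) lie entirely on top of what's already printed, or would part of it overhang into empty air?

entirely on top

Compare the two slices. At z = 18.7: the r=2 cylinder gives a regular 24-gon of circumradius 2 (constant along its height) (area = (24/2)·2.000²·sin(360°/24) = 12.42 mm²); the 27.5×16.5 cube at (5.5, -2) contributes its full rectangle (area 453.75 mm²); Taking the first minus the rest: starting from the r=2 cylinder (12.42 mm²), the 27.5×16.5 cube at (5.5, -2) misses the remaining region (no effect) — area = 12.42 mm²; (rotated 85° about Z; rotation is an isometry so areas/perimeters/island counts are preserved). At z = 19.3: the cylinder: section is a regular 24-gon, circumradius r=2 (area = (24/2)·2.000²·sin(360°/24) = 12.42 mm²); the cube at (5.5, -2) is not intersected at this z (z outside [-1.5, 19]); After the difference (first − rest): none of the subtracted shapes is present at this height, so the r=2 cylinder is unchanged — area = 12.42 mm²; (rotated 85° about Z; rotation is an isometry so areas/perimeters/island counts are preserved). Checking containment: the cross-section at z = 19.3 is a subset of the cross-section at z = 18.7.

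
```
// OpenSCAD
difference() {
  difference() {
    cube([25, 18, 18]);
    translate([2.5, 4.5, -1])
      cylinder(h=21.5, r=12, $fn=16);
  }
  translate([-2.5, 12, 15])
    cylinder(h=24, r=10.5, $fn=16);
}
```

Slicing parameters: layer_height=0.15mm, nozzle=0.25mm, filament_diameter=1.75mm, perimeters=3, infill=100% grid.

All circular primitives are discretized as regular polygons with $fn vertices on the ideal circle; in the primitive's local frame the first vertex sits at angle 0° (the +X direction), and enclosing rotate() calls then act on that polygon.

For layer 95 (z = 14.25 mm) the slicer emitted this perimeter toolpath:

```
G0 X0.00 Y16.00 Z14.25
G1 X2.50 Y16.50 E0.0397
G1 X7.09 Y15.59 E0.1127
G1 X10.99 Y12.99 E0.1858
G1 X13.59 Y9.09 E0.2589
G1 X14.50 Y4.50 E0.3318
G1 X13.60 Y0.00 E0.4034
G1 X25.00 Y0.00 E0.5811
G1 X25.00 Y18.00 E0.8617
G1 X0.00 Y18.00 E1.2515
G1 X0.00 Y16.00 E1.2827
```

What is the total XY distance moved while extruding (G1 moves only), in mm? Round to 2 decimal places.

Sum the Euclidean lengths of each G1 segment: total = 82.27 mm.

82.27 mm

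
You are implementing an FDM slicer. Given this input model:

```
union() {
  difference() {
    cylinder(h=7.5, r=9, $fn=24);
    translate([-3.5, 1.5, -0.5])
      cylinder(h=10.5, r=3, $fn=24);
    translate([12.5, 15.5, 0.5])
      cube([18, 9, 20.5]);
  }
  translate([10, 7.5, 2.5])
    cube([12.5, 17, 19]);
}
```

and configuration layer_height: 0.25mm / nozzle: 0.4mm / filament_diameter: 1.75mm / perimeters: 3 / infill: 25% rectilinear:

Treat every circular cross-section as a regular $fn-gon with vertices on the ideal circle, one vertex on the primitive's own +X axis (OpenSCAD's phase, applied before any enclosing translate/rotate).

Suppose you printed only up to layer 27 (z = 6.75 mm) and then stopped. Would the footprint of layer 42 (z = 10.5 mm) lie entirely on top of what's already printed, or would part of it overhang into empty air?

Compare the two slices. At z = 6.75: the r=9 cylinder gives a regular 24-gon of circumradius 9 (constant along its height) (area = (24/2)·9.000²·sin(360°/24) = 251.57 mm²); the cylinder at (-3.5, 1.5): section is a regular 24-gon, circumradius r=3 (area = (24/2)·3.000²·sin(360°/24) = 27.95 mm²); the cube at (12.5, 15.5) is present — its section is the full 18×9 rectangle (area 162.00 mm²); Taking the first minus the rest: starting from the r=9 cylinder (251.57 mm²), the r=3 cylinder at (-3.5, 1.5) lies wholly inside it (removes its full 27.95 mm² and its 18.80 mm outline becomes a hole wall); the 18×9 cube at (12.5, 15.5) misses the remaining region (no effect) — area = 223.62 mm²; the cube at (10, 7.5) is present — its section is the full 12.5×17 rectangle (area 212.50 mm²); Combining (union): the 2 present regions are separate (no shared area or edge), so areas and boundary lengths simply add and each stays a separate island — area = 436.12 mm². At z = 10.5: the cylinder is absent (z outside [0, 7.5]); the cylinder at (-3.5, 1.5) does not reach this height (z outside [-0.5, 10]); the cube at (12.5, 15.5) (footprint 18×9) is included at this height (area 162.00 mm²); After the difference (first − rest): the first operand is absent here, so nothing remains; the cube at (10, 7.5) (footprint 12.5×17) is included at this height (area 212.50 mm²); Combining (union): only the 12.5×17 cube at (10, 7.5) is present, so the union is just that shape — area = 212.50 mm². Checking containment: the cross-section at z = 10.5 is a subset of the cross-section at z = 6.75.

entirely on top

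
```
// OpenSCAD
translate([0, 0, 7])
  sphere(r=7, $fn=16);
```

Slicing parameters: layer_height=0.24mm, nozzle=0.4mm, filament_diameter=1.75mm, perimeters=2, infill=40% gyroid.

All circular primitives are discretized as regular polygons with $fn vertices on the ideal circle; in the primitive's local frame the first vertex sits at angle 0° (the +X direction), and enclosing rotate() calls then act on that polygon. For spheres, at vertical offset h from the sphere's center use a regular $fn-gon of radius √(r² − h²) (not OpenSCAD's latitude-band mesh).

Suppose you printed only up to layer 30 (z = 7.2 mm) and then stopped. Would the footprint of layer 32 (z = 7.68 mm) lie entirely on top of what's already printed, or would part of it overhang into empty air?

entirely on top

Compare the two slices. At z = 7.2: the sphere: section is a regular 16-gon, circumradius = √(r²−h²) = √(7²−0.2²) = 6.997 (area = (16/2)·6.997²·sin(360°/16) = 149.89 mm²). At z = 7.68: the r=7 sphere contributes a regular 16-gon of circumradius √(7²−0.68²) = 6.967 (area = (16/2)·6.967²·sin(360°/16) = 148.60 mm²). Checking containment: the cross-section at z = 7.68 is a subset of the cross-section at z = 7.2.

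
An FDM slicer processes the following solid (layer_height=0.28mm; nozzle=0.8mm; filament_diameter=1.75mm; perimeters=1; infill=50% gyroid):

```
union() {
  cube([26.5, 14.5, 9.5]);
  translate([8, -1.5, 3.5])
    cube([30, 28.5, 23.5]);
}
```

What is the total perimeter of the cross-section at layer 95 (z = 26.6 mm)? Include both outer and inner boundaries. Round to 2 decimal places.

At z = 26.6 mm: the cube is absent (z outside [0, 9.5]); the 30×28.5 cube at (8, -1.5) contributes its full rectangle (perimeter 117.00 mm); Merging all regions: only the 30×28.5 cube at (8, -1.5) is present, so the union is just that shape — boundary = 117.00 mm. Overall, the cross-section is a single solid region. Total boundary length (outer) = 117.00 mm.

117.00 mm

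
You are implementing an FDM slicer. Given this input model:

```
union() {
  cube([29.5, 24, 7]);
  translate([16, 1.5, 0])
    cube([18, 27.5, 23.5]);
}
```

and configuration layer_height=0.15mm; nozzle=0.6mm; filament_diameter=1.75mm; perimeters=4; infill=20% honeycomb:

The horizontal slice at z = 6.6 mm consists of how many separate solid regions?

At z = 6.6 mm: the cube is present — its section is the full 29.5×24 rectangle; the 18×27.5 cube at (16, 1.5) contributes its full rectangle; Combining (union): the regions partially overlap (shared area 303.75 mm²), so overlapping operands fuse into one piece — 1 connected region. The result has 1 disconnected region.

1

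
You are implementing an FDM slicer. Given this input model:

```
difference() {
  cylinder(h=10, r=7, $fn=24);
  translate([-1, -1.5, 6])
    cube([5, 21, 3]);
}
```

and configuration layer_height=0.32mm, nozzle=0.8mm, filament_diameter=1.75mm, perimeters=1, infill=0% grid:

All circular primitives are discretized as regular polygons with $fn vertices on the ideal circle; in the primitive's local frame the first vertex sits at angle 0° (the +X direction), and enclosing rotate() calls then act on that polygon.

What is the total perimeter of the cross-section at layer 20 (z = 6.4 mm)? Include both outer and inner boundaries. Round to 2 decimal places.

At z = 6.4 mm: the r=7 cylinder contributes a regular 24-gon of circumradius 7 (perimeter = 2·24·7.000·sin(180°/24) = 43.86 mm); the cube at (-1, -1.5) (footprint 5×21) is included at this height (perimeter 52.00 mm); After the difference (first − rest): starting from the r=7 cylinder, the 5×21 cube at (-1, -1.5) partially overlaps it — only the 40.66 mm² overlap (of its 105.00 mm²) is removed, clipping the outline — boundary = 59.11 mm. Overall, the cross-section is a single solid region. Total boundary length (outer) = 59.11 mm.

59.11 mm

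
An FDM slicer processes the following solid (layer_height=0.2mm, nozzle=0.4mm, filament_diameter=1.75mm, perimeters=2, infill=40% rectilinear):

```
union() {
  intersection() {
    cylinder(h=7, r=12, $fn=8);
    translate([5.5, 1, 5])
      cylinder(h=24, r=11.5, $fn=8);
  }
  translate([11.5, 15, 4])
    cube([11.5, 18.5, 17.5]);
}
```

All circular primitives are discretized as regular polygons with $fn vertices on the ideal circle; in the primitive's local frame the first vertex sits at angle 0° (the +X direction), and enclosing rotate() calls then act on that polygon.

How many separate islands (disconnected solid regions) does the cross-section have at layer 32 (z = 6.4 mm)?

At z = 6.4 mm: the r=12 cylinder gives a regular 8-gon of circumradius 12 (constant along its height); the r=11.5 cylinder at (5.5, 1) gives a regular 8-gon of circumradius 11.5 (constant along its height); Taking the intersection: the r=11.5 cylinder at (5.5, 1) partially overlaps the r=12 cylinder; clipping to the common part keeps 266.18 mm² — 1 connected region; the 11.5×18.5 cube at (11.5, 15) contributes its full rectangle; Taking the union: the 2 present regions are separate (no shared area or edge), so areas and boundary lengths simply add and each stays a separate island — 2 connected regions. Overall, the cross-section has 2 separate islands. Island count = 2.

2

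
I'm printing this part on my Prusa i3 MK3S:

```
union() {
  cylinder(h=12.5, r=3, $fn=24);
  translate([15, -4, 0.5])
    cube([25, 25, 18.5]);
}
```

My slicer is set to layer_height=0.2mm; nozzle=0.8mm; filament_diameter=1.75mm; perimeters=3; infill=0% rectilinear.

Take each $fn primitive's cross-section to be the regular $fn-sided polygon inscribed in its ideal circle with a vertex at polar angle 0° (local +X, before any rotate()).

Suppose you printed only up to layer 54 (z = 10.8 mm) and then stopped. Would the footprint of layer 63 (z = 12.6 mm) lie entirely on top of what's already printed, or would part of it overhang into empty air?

entirely on top

Compare the two slices. At z = 10.8: the cylinder: section is a regular 24-gon, circumradius r=3 (area = (24/2)·3.000²·sin(360°/24) = 27.95 mm²); the cube at (15, -4) is present — its section is the full 25×25 rectangle (area 625.00 mm²); Taking the union: the 2 present regions are separate (no shared area or edge), so areas and boundary lengths simply add and each stays a separate island — area = 652.95 mm². At z = 12.6: the cylinder does not reach this height (z outside [0, 12.5]); the cube at (15, -4) is present — its section is the full 25×25 rectangle (area 625.00 mm²); Taking the union: only the 25×25 cube at (15, -4) is present, so the union is just that shape — area = 625.00 mm². Checking containment: the cross-section at z = 12.6 is a subset of the cross-section at z = 10.8.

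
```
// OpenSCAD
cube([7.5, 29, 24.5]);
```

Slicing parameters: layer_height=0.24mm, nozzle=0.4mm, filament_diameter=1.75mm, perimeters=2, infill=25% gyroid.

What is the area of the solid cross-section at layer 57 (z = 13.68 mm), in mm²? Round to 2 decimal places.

At z = 13.68 mm: the cube (footprint 7.5×29) is included at this height (area 217.50 mm²). Overall, the cross-section is a single solid region. Net area = 217.50 mm².

217.50 mm²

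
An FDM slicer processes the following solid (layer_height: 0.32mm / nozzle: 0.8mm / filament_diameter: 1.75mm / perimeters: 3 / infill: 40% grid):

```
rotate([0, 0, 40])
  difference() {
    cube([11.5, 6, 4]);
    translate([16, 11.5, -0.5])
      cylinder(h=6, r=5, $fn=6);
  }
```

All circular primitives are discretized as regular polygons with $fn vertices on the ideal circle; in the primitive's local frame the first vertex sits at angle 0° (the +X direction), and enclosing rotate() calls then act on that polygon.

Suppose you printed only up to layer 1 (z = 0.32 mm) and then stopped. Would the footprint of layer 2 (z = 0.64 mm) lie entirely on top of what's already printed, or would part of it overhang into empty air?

Compare the two slices. At z = 0.32: the 11.5×6 cube contributes its full rectangle (area 69.00 mm²); the r=5 cylinder at (16, 11.5) contributes a regular 6-gon of circumradius 5 (area = (6/2)·5.000²·sin(360°/6) = 64.95 mm²); Subtracting the remaining from the first: starting from the 11.5×6 cube (69.00 mm²), the r=5 cylinder at (16, 11.5) misses the remaining region (no effect) — area = 69.00 mm²; (whole slice rotated 40° about Z — lengths, areas and connectivity unchanged). At z = 0.64: the cube is present — its section is the full 11.5×6 rectangle (area 69.00 mm²); the r=5 cylinder at (16, 11.5) contributes a regular 6-gon of circumradius 5 (area = (6/2)·5.000²·sin(360°/6) = 64.95 mm²); Taking the first minus the rest: starting from the 11.5×6 cube (69.00 mm²), the r=5 cylinder at (16, 11.5) misses the remaining region (no effect) — area = 69.00 mm²; (whole slice rotated 40° about Z — lengths, areas and connectivity unchanged). Checking containment: the cross-section at z = 0.64 is a subset of the cross-section at z = 0.32.

entirely on top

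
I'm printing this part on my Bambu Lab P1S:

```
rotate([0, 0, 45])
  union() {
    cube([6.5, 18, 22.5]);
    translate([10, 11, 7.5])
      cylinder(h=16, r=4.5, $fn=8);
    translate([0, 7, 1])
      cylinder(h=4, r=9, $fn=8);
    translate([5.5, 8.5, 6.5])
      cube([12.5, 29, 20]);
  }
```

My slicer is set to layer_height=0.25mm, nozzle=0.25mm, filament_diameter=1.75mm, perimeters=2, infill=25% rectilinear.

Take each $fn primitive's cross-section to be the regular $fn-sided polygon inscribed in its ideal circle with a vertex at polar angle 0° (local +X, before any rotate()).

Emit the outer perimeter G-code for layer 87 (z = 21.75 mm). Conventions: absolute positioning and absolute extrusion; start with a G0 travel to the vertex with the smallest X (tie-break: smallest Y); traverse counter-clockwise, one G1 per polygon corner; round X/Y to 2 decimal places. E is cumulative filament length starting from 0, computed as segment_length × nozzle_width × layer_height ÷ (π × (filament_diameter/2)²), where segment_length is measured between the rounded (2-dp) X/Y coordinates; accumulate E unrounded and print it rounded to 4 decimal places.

G0 X-22.63 Y30.41 Z21.75
G1 X-8.84 Y16.62 E0.5067
G1 X-12.73 Y12.73 E0.6497
G1 X0.00 Y0.00 E1.1175
G1 X4.60 Y4.60 E1.2865
G1 X-1.41 Y10.61 E1.5074
G1 X-1.39 Y10.63 E1.5081
G1 X-0.71 Y10.35 E1.5272
G1 X2.47 Y11.67 E1.6167
G1 X3.79 Y14.85 E1.7062
G1 X3.51 Y15.53 E1.7253
G1 X6.72 Y18.74 E1.8432
G1 X-13.79 Y39.24 E2.5967
G1 X-22.63 Y30.41 E2.9214

At z = 21.75 mm: the cube is present — its section is the full 6.5×18 rectangle; the r=4.5 cylinder at (10, 11) gives a regular 8-gon of circumradius 4.5 (constant along its height); the cylinder at (0, 7) does not reach this height (z outside [1, 5]); the 12.5×29 cube at (5.5, 8.5) contributes its full rectangle; Merging all regions: the regions partially overlap (shared area 58.05 mm²), so overlapping operands fuse into one piece — 1 connected region; (rotated 45° about Z; rotation is an isometry so areas/perimeters/island counts are preserved). The outline is a single polygon with 13 vertices. Extrusion per mm of travel: 0.25 × 0.25 / (π × 0.875²) = 0.025984. Accumulating E over each segment gives final E = 2.9214.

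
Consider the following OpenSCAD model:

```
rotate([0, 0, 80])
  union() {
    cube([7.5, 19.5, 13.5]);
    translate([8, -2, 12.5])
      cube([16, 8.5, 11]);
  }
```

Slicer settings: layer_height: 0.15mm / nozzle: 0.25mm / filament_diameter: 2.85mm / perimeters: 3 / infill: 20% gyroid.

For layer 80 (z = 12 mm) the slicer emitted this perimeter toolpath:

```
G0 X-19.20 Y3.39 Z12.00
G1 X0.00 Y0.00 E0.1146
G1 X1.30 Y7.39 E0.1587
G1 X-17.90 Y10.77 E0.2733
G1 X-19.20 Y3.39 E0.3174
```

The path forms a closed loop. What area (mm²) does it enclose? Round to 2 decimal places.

146.19 mm²

Apply the shoelace formula to the sequence of (X, Y) vertices; enclosed area = 146.19 mm².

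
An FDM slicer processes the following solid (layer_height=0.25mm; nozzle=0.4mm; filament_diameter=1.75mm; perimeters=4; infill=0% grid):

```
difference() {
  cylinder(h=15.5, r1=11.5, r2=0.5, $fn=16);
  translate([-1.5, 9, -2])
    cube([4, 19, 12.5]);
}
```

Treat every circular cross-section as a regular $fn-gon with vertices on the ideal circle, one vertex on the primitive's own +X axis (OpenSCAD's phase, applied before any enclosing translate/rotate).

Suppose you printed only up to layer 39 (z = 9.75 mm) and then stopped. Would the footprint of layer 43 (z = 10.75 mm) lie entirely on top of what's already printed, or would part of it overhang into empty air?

entirely on top

Compare the two slices. At z = 9.75: the cone contributes a regular 16-gon of circumradius 4.581 (interpolated between r1=11.5 and r2=0.5 at t=0.629) (area = (16/2)·4.581²·sin(360°/16) = 64.24 mm²); the cube at (-1.5, 9) (footprint 4×19) is included at this height (area 76.00 mm²); Taking the first minus the rest: starting from the cone (64.24 mm²), the 4×19 cube at (-1.5, 9) misses the remaining region (no effect) — area = 64.24 mm². At z = 10.75: the cone contributes a regular 16-gon of circumradius 3.871 (interpolated between r1=11.5 and r2=0.5 at t=0.694) (area = (16/2)·3.871²·sin(360°/16) = 45.87 mm²); the cube at (-1.5, 9) does not reach this height (z outside [-2, 10.5]); Subtracting the remaining from the first: none of the subtracted shapes is present at this height, so the cone is unchanged — area = 45.87 mm². Checking containment: the cross-section at z = 10.75 is a subset of the cross-section at z = 9.75.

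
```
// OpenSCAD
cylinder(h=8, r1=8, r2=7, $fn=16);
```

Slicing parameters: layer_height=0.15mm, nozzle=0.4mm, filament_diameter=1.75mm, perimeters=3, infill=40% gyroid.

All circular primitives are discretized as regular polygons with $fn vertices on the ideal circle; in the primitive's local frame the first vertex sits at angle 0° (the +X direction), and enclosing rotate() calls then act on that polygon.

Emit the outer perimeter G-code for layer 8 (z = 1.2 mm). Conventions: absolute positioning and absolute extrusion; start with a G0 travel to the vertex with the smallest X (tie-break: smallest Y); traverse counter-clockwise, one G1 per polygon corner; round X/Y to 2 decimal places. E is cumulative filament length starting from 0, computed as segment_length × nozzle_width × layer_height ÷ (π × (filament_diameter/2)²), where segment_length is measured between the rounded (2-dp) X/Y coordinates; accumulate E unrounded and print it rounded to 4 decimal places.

At z = 1.2 mm: the cone: at t=0.150 of its height the radius interpolates to r₁+(r₂−r₁)t = 7.850, giving a regular 16-gon of that circumradius. The outline is a single polygon with 16 vertices. Extrusion per mm of travel: 0.4 × 0.15 / (π × 0.875²) = 0.024945. Accumulating E over each segment gives final E = 1.2221.

G0 X-7.85 Y0.00 Z1.20
G1 X-7.25 Y-3.00 E0.0763
G1 X-5.55 Y-5.55 E0.1528
G1 X-3.00 Y-7.25 E0.2292
G1 X0.00 Y-7.85 E0.3055
G1 X3.00 Y-7.25 E0.3819
G1 X5.55 Y-5.55 E0.4583
G1 X7.25 Y-3.00 E0.5348
G1 X7.85 Y0.00 E0.6111
G1 X7.25 Y3.00 E0.6874
G1 X5.55 Y5.55 E0.7638
G1 X3.00 Y7.25 E0.8403
G1 X0.00 Y7.85 E0.9166
G1 X-3.00 Y7.25 E0.9929
G1 X-5.55 Y5.55 E1.0694
G1 X-7.25 Y3.00 E1.1458
G1 X-7.85 Y0.00 E1.2221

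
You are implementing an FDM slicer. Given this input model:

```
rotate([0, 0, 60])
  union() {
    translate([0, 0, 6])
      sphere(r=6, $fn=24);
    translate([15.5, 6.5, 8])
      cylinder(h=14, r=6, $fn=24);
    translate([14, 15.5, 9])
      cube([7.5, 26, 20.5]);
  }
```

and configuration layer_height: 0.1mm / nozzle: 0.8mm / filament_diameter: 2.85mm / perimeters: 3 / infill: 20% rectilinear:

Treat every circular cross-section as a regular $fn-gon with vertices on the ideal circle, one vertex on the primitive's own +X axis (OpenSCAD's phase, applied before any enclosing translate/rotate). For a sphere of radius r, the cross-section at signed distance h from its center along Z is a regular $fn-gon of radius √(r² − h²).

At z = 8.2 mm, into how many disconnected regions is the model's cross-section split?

At z = 8.2 mm: the sphere: section is a regular 24-gon, circumradius = √(r²−h²) = √(6²−2.2²) = 5.582; the r=6 cylinder at (15.5, 6.5) gives a regular 24-gon of circumradius 6 (constant along its height); the cube at (14, 15.5) is not intersected at this z (z outside [9, 29.5]); Merging all regions: the 2 present regions are separate (no shared area or edge), so areas and boundary lengths simply add and each stays a separate island — 2 connected regions; (rotated 60° about Z; rotation is an isometry so areas/perimeters/island counts are preserved). The result has 2 disconnected regions.

2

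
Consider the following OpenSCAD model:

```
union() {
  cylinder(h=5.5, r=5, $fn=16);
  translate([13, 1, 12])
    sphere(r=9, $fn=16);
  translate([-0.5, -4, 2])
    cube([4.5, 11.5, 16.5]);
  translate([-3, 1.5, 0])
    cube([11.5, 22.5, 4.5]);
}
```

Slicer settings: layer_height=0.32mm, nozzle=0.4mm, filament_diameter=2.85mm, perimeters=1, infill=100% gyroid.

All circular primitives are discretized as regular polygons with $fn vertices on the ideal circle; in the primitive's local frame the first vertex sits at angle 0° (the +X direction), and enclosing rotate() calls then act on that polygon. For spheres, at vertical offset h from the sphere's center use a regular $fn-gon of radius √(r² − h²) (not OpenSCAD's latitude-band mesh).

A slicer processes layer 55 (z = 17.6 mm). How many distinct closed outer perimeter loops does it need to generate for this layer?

2

At z = 17.6 mm: the cylinder is not intersected at this z (z outside [0, 5.5]); the r=9 sphere at (13, 1) slices to a regular 16-gon of circumradius 7.046 (√(r²−h²) with h=5.6 from center); the cube at (-0.5, -4) is present — its section is the full 4.5×11.5 rectangle; the cube at (-3, 1.5) does not reach this height (z outside [0, 4.5]); Combining (union): the 2 present regions are separate (no shared area or edge), so areas and boundary lengths simply add and each stays a separate island — 2 connected regions. The result has 2 disconnected regions.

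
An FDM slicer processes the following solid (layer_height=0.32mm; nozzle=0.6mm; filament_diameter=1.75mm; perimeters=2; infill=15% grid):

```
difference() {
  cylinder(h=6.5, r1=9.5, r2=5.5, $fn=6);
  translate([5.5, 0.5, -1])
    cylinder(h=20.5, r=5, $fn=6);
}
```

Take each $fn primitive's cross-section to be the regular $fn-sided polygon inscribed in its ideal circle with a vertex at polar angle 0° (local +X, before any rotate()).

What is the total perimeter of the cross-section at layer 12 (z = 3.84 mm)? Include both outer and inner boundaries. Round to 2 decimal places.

At z = 3.84 mm: the cone: at t=0.591 of its height the radius interpolates to r₁+(r₂−r₁)t = 7.137, giving a regular 6-gon of that circumradius (perimeter = 2·6·7.137·sin(180°/6) = 42.82 mm); the r=5 cylinder at (5.5, 0.5) gives a regular 6-gon of circumradius 5 (constant along its height) (perimeter = 2·6·5.000·sin(180°/6) = 30.00 mm); Taking the first minus the rest: starting from the cone, the r=5 cylinder at (5.5, 0.5) partially overlaps it — only the 35.68 mm² overlap (of its 64.95 mm²) is removed, clipping the outline — boundary = 46.10 mm. Overall, the cross-section is a single solid region. Total boundary length (outer) = 46.10 mm.

46.10 mm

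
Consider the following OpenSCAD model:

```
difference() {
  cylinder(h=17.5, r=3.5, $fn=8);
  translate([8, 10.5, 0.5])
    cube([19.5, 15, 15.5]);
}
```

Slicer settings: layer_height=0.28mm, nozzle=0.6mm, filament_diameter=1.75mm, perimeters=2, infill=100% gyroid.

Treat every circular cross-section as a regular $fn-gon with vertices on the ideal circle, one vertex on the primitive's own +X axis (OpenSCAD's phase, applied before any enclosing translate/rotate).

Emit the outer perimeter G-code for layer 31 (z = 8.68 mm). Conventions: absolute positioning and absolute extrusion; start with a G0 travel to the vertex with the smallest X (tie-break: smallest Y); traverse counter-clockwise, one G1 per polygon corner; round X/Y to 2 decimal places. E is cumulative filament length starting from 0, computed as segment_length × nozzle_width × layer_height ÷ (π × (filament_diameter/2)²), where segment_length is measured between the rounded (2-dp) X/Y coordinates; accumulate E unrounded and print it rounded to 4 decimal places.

G0 X-3.50 Y0.00 Z8.68
G1 X-2.47 Y-2.47 E0.1869
G1 X0.00 Y-3.50 E0.3738
G1 X2.47 Y-2.47 E0.5608
G1 X3.50 Y0.00 E0.7477
G1 X2.47 Y2.47 E0.9346
G1 X0.00 Y3.50 E1.1215
G1 X-2.47 Y2.47 E1.3084
G1 X-3.50 Y0.00 E1.4954

At z = 8.68 mm: the r=3.5 cylinder contributes a regular 8-gon of circumradius 3.5; the 19.5×15 cube at (8, 10.5) contributes its full rectangle; After the difference (first − rest): starting from the r=3.5 cylinder, the 19.5×15 cube at (8, 10.5) misses the remaining region (no effect) — 1 connected region. The outline is a single polygon with 8 vertices. Extrusion per mm of travel: 0.6 × 0.28 / (π × 0.875²) = 0.069846. Accumulating E over each segment gives final E = 1.4954.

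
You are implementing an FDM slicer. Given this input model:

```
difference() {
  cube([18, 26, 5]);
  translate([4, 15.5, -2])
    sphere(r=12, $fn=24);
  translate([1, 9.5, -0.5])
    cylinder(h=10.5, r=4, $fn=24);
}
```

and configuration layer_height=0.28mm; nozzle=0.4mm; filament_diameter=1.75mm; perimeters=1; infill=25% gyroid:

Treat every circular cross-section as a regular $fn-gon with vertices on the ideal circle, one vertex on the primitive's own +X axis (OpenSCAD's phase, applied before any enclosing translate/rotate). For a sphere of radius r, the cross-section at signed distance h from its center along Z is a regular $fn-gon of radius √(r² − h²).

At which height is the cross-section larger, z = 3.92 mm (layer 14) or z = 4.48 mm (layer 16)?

layer 16 (z = 4.48 mm)

Layer 14 (z = 3.92): the 18×26 cube contributes its full rectangle (area 468.00 mm²); the r=12 sphere at (4, 15.5) slices to a regular 24-gon of circumradius 10.438 (√(r²−h²) with h=5.92 from center) (area = (24/2)·10.438²·sin(360°/24) = 338.39 mm²); the cylinder at (1, 9.5): section is a regular 24-gon, circumradius r=4 (area = (24/2)·4.000²·sin(360°/24) = 49.69 mm²); After the difference (first − rest): starting from the 18×26 cube (468.00 mm²), the r=12 sphere at (4, 15.5) partially overlaps it — only the 250.12 mm² overlap (of its 338.39 mm²) is removed, clipping the outline; the r=4 cylinder at (1, 9.5) partially overlaps it — only the 0.18 mm² overlap (of its 49.69 mm²) is removed, clipping the outline — area = 217.70 mm². So its area = 217.70 mm². Layer 16 (z = 4.48): the cube is present — its section is the full 18×26 rectangle (area 468.00 mm²); the sphere at (4, 15.5): section is a regular 24-gon, circumradius = √(r²−h²) = √(12²−6.48²) = 10.100 (area = (24/2)·10.100²·sin(360°/24) = 316.82 mm²); the cylinder at (1, 9.5): section is a regular 24-gon, circumradius r=4 (area = (24/2)·4.000²·sin(360°/24) = 49.69 mm²); Subtracting the remaining from the first: starting from the 18×26 cube (468.00 mm²), the r=12 sphere at (4, 15.5) partially overlaps it — only the 236.56 mm² overlap (of its 316.82 mm²) is removed, clipping the outline; the r=4 cylinder at (1, 9.5) partially overlaps it — only the 0.73 mm² overlap (of its 49.69 mm²) is removed, clipping the outline — area = 230.71 mm². So its area = 230.71 mm². Layer 16 is larger (230.71 vs 217.70 mm²).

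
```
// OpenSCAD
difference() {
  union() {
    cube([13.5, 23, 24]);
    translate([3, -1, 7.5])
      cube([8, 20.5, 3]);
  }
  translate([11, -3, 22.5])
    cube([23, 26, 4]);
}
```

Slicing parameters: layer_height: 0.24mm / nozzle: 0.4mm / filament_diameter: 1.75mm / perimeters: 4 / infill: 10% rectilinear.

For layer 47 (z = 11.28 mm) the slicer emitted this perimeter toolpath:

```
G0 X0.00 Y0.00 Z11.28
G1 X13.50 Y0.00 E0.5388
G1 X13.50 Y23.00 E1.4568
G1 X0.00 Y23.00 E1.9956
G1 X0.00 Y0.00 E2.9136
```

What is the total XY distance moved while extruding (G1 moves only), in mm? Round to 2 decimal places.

Sum the Euclidean lengths of each G1 segment: total = 73.00 mm.

73.00 mm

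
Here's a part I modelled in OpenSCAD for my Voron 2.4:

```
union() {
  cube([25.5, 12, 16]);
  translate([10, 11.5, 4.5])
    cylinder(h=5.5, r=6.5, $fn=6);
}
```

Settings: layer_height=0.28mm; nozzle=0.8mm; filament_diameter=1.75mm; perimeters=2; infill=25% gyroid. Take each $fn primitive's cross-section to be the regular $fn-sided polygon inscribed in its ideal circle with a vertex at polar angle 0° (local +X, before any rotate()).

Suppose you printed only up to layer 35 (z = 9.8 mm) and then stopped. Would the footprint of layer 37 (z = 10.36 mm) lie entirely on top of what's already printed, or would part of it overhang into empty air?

Compare the two slices. At z = 9.8: the 25.5×12 cube contributes its full rectangle (area 306.00 mm²); the cylinder at (10, 11.5): section is a regular 6-gon, circumradius r=6.5 (area = (6/2)·6.500²·sin(360°/6) = 109.77 mm²); Taking the union: the regions partially overlap — summed areas 415.77 mm² minus the doubly-counted overlap 61.24 mm² gives 354.53 mm² — area = 354.53 mm². At z = 10.36: the cube (footprint 25.5×12) is included at this height (area 306.00 mm²); the cylinder at (10, 11.5) is absent (z outside [4.5, 10]); Combining (union): only the 25.5×12 cube is present, so the union is just that shape — area = 306.00 mm². Checking containment: the cross-section at z = 10.36 is a subset of the cross-section at z = 9.8.

entirely on top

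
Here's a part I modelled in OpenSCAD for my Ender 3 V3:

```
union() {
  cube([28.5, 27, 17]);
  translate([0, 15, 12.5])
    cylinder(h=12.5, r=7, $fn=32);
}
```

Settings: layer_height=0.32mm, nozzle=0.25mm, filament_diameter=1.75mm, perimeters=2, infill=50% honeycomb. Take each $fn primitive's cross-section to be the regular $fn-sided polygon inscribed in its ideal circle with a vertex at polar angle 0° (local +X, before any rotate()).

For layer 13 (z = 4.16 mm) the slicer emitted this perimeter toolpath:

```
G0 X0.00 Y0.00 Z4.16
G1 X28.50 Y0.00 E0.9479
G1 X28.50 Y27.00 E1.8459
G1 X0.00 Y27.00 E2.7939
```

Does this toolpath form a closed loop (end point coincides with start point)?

Start point (G0): (0.00, 0.00). End point (last G1): the path does not return to the start — open.

no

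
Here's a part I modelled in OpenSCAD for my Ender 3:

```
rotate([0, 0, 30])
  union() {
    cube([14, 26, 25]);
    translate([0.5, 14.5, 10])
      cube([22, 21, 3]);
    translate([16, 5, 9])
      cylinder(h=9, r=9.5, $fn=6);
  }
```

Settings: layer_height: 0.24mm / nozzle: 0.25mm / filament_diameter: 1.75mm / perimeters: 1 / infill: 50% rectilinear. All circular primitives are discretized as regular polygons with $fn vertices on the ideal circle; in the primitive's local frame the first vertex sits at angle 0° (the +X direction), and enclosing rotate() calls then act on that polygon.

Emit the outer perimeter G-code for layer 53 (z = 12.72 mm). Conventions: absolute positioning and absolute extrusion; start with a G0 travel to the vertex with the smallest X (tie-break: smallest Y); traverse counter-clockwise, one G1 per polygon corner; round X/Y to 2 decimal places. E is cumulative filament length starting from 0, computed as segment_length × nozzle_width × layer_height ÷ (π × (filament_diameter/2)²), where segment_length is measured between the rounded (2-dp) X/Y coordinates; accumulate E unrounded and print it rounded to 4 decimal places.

At z = 12.72 mm: the 14×26 cube contributes its full rectangle; the 22×21 cube at (0.5, 14.5) contributes its full rectangle; the cylinder at (16, 5): section is a regular 6-gon, circumradius r=9.5; Merging all regions: the regions partially overlap (shared area 227.70 mm²), so overlapping operands fuse into one piece — 1 connected region; (whole slice rotated 30° about Z — lengths, areas and connectivity unchanged). The outline is a single polygon with 13 vertices. Extrusion per mm of travel: 0.25 × 0.24 / (π × 0.875²) = 0.024945. Accumulating E over each segment gives final E = 3.4206.

G0 X-17.32 Y30.99 Z12.72
G1 X-12.57 Y22.77 E0.2368
G1 X-13.00 Y22.52 E0.2492
G1 X0.00 Y0.00 E0.8979
G1 X8.13 Y4.69 E1.1320
G1 X11.36 Y2.83 E1.2250
G1 X19.58 Y7.58 E1.4618
G1 X19.58 Y17.08 E1.6988
G1 X11.36 Y21.83 E1.9356
G1 X5.51 Y18.46 E2.1040
G1 X4.87 Y19.56 E2.1358
G1 X12.24 Y23.81 E2.3480
G1 X1.74 Y41.99 E2.8717
G1 X-17.32 Y30.99 E3.4206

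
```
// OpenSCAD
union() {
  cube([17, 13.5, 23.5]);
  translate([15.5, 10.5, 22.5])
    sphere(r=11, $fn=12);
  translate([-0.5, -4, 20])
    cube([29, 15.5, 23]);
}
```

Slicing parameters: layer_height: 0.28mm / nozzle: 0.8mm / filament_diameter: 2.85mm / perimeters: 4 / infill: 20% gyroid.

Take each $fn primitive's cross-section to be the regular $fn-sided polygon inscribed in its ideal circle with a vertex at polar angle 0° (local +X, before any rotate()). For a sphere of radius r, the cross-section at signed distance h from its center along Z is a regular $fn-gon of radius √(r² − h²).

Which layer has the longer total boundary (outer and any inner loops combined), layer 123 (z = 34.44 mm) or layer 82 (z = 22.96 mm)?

layer 82 (z = 22.96 mm)

Layer 123 (z = 34.44): the cube is not intersected at this z (z outside [0, 23.5]); the sphere at (15.5, 10.5) is not intersected at this z (|z−center|=11.940 > r=11); the cube at (-0.5, -4) (footprint 29×15.5) is included at this height (perimeter 89.00 mm); Combining (union): only the 29×15.5 cube at (-0.5, -4) is present, so the union is just that shape — boundary = 89.00 mm. So its perimeter = 89.00 mm. Layer 82 (z = 22.96): the cube is present — its section is the full 17×13.5 rectangle (perimeter 61.00 mm); the r=11 sphere at (15.5, 10.5) slices to a regular 12-gon of circumradius 10.990 (√(r²−h²) with h=0.46 from center) (perimeter = 2·12·10.990·sin(180°/12) = 68.27 mm); the cube at (-0.5, -4) is present — its section is the full 29×15.5 rectangle (perimeter 89.00 mm); Combining (union): the regions partially overlap (shared area 422.30 mm²), so the edge portions inside another operand are dropped and the merged outline is re-measured after clipping — boundary = 100.08 mm. So its perimeter = 100.08 mm. Layer 82 is larger (100.08 vs 89.00 mm).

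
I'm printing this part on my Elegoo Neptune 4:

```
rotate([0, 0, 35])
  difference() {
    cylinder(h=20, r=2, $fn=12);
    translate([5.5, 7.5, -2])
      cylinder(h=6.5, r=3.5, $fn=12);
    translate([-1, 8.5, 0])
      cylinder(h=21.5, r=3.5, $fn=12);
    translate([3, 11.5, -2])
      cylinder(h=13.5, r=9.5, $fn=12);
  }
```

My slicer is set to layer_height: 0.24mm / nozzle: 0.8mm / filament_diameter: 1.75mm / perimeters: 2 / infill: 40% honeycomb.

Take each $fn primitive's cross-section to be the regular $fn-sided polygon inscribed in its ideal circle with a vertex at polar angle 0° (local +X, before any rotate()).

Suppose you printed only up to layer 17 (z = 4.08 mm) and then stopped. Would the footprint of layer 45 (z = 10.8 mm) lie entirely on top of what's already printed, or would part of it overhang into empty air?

Compare the two slices. At z = 4.08: the r=2 cylinder gives a regular 12-gon of circumradius 2 (constant along its height) (area = (12/2)·2.000²·sin(360°/12) = 12.00 mm²); the cylinder at (5.5, 7.5): section is a regular 12-gon, circumradius r=3.5 (area = (12/2)·3.500²·sin(360°/12) = 36.75 mm²); the cylinder at (-1, 8.5): section is a regular 12-gon, circumradius r=3.5 (area = (12/2)·3.500²·sin(360°/12) = 36.75 mm²); the cylinder at (3, 11.5): section is a regular 12-gon, circumradius r=9.5 (area = (12/2)·9.500²·sin(360°/12) = 270.75 mm²); After the difference (first − rest): starting from the r=2 cylinder (12.00 mm²), the r=3.5 cylinder at (5.5, 7.5) misses the remaining region (no effect); the r=3.5 cylinder at (-1, 8.5) misses the remaining region (no effect); the r=9.5 cylinder at (3, 11.5) misses the remaining region (no effect) — area = 12.00 mm²; (whole slice rotated 35° about Z — lengths, areas and connectivity unchanged). At z = 10.8: the r=2 cylinder gives a regular 12-gon of circumradius 2 (constant along its height) (area = (12/2)·2.000²·sin(360°/12) = 12.00 mm²); the cylinder at (5.5, 7.5) is not intersected at this z (z outside [-2, 4.5]); the r=3.5 cylinder at (-1, 8.5) contributes a regular 12-gon of circumradius 3.5 (area = (12/2)·3.500²·sin(360°/12) = 36.75 mm²); the r=9.5 cylinder at (3, 11.5) gives a regular 12-gon of circumradius 9.5 (constant along its height) (area = (12/2)·9.500²·sin(360°/12) = 270.75 mm²); Taking the first minus the rest: starting from the r=2 cylinder (12.00 mm²), the r=3.5 cylinder at (-1, 8.5) misses the remaining region (no effect); the r=9.5 cylinder at (3, 11.5) misses the remaining region (no effect) — area = 12.00 mm²; (whole slice rotated 35° about Z — lengths, areas and connectivity unchanged). Checking containment: the cross-section at z = 10.8 is a subset of the cross-section at z = 4.08.

entirely on top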